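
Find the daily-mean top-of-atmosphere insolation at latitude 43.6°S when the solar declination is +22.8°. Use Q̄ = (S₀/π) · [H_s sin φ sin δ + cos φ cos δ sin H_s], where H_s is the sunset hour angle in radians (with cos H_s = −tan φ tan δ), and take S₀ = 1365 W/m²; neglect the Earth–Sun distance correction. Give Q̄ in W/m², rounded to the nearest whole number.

131 W/m²

cos H_s = −tan(-43.6°) · tan(22.8°) = 0.4003, so H_s = arccos(0.4003) = 66.40°. In radians, H_s = 1.1589.
H_s sin φ sin δ = 1.1589 × -0.6896 × 0.3875 = -0.3097.
cos φ cos δ sin H_s = 0.7242 × 0.9219 × 0.9164 = 0.6118.
Q̄ = (1365/π) × (-0.3097 + 0.6118) = 434.49 × 0.3021 = 131.26 W/m².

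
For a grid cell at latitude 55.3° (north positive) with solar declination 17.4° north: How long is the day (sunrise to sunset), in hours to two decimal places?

−tan φ tan δ = −(1.4442)(0.3134) = -0.4526; H_s = arccos(-0.4526) = 116.91°.
Day length = 2 H_s / 15° h⁻¹ = 233.82° / 15 = 15.588 h.

15.59 hours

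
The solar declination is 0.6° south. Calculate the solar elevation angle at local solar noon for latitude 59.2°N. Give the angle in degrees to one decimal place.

30.2°

At local solar noon the hour angle is zero, so the elevation is 90° − |φ − δ| = 90° − |59.2° − (-0.6°)| = 90° − 59.8° = 30.2°.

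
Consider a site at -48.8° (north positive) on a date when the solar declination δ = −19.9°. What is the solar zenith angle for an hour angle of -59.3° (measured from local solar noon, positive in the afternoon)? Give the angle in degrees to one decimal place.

cos θ_z = sin(-48.8°) sin(-19.9°) + cos(-48.8°) cos(-19.9°) cos(-59.30°) = 0.2561 + 0.3162 = 0.5723.
θ_z = arccos(0.5723) = 55.09°.

55.1°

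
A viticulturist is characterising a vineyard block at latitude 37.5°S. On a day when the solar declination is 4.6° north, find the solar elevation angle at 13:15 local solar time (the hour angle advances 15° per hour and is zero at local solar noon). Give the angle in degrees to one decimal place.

Hour angle H = 15° × (13.25 − 12) = 18.75°.
cos θ_z = sin(-37.5°) sin(4.6°) + cos(-37.5°) cos(4.6°) cos(18.75°) = -0.0488 + 0.7488 = 0.7000.
θ_z = arccos(0.7000) = 45.57°, so the elevation is 90° − 45.57° = 44.43°.

44.4°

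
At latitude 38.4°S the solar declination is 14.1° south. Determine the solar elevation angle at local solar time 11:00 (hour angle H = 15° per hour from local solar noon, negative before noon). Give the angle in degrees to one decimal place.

62.3°

Hour angle H = 15° × (11 − 12) = -15.00°.
With φ = -38.4°, δ = -14.1°, H = -15.00°: sin φ sin δ = 0.1513, cos φ cos δ cos H = 0.7342, so cos θ_z = 0.8855.
θ_z = arccos(0.8855) = 27.69°, so the elevation is 90° − 27.69° = 62.31°.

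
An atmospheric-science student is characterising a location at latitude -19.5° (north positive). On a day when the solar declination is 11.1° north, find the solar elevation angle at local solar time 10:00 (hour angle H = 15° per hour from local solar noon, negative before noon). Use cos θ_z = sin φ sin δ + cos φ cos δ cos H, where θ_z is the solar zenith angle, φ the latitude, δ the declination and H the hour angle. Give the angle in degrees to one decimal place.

47.5°

Hour angle H = 15° × (10 − 12) = -30.00°.
cos θ_z = sin φ sin δ + cos φ cos δ cos H = (-0.3338)(0.1925) + (0.9426)(0.9813)(0.8660) = 0.7368.
θ_z = arccos(0.7368) = 42.54°, so the elevation is 90° − 42.54° = 47.46°.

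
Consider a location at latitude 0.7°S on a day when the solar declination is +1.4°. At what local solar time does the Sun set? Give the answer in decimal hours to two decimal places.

−tan φ tan δ = −(-0.0122)(0.0244) = 0.0003; H_s = arccos(0.0003) = 89.98°.
Sunset is at 12 + H_s/15 = 12 + 5.999 = 17.999 h local solar time.

18.00 h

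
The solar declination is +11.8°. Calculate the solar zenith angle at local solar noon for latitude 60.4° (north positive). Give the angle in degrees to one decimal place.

At local solar noon the hour angle is zero, so the zenith angle is |φ − δ| = |60.4° − (11.8°)| = 48.6°.

48.6°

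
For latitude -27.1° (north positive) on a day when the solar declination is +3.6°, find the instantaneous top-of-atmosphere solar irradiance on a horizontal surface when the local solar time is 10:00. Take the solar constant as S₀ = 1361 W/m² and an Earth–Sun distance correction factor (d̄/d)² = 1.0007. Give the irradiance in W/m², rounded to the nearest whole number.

Hour angle H = 15° × (10 − 12) = -30.00°.
cos θ_z = sin(-27.1°) sin(3.6°) + cos(-27.1°) cos(3.6°) cos(-30.00°) = -0.0286 + 0.7694 = 0.7408.
Top-of-atmosphere irradiance = S₀ (d̄/d)² cos θ_z = 1361 × 1.0007 × 0.7408 = 1008.93 W/m².

1009 W/m²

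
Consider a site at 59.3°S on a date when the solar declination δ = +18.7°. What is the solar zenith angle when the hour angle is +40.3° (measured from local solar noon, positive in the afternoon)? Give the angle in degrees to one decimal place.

cos θ_z = sin(-59.3°) sin(18.7°) + cos(-59.3°) cos(18.7°) cos(40.30°) = -0.2757 + 0.3688 = 0.0931.
θ_z = arccos(0.0931) = 84.66°.

84.7°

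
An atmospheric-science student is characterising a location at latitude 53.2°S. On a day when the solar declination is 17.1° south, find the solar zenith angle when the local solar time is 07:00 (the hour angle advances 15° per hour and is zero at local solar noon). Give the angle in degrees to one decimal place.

Hour angle H = 15° × (7 − 12) = -75.00°.
cos θ_z = sin φ sin δ + cos φ cos δ cos H = (-0.8007)(-0.2940) + (0.5990)(0.9558)(0.2588) = 0.3836.
θ_z = arccos(0.3836) = 67.44°.

67.4°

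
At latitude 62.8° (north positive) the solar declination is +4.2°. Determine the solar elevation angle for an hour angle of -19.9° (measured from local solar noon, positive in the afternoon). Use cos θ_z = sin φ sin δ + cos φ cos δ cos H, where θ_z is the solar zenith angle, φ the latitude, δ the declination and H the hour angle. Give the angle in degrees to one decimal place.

cos θ_z = sin φ sin δ + cos φ cos δ cos H = (0.8894)(0.0732) + (0.4571)(0.9973)(0.9403) = 0.4938.
θ_z = arccos(0.4938) = 60.41°, so the elevation is 90° − 60.41° = 29.59°.

29.6°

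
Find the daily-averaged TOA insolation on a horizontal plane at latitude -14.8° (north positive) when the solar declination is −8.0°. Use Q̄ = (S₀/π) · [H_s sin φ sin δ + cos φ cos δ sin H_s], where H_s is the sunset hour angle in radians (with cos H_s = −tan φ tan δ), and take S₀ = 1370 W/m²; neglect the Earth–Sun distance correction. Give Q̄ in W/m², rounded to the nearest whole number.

The sunset hour angle satisfies cos H_s = −tan φ tan δ = -0.0371, giving H_s = 92.13°. In radians, H_s = 1.6080.
H_s sin φ sin δ = 1.6080 × -0.2554 × -0.1392 = 0.0572.
cos φ cos δ sin H_s = 0.9668 × 0.9903 × 0.9993 = 0.9568.
Q̄ = (1370/π) × (0.0572 + 0.9568) = 436.08 × 1.0140 = 442.19 W/m².

442 W/m²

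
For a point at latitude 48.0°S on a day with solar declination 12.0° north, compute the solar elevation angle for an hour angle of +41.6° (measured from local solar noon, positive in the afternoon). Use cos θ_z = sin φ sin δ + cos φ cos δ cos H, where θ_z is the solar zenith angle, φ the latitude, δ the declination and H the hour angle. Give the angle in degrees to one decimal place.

19.6°

cos θ_z = sin(-48.0°) sin(12.0°) + cos(-48.0°) cos(12.0°) cos(41.60°) = -0.1545 + 0.4894 = 0.3349.
θ_z = arccos(0.3349) = 70.43°, so the elevation is 90° − 70.43° = 19.57°.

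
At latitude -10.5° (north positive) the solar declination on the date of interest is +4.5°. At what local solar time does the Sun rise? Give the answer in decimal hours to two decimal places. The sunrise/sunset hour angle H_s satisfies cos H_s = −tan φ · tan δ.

6.06 h

cos H_s = −tan(-10.5°) · tan(4.5°) = 0.0146, so H_s = arccos(0.0146) = 89.16°.
Sunrise is at 12 − H_s/15 = 12 − 5.944 = 6.056 h local solar time.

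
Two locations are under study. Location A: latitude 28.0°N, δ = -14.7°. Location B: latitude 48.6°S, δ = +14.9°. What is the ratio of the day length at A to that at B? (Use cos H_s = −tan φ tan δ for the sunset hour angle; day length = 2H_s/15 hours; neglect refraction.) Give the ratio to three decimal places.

1.132

A: H_s = arccos(−tan 28.0° · tan -14.7°) = 81.98°, so 2H_s/15 = 10.9307 h.
B: H_s = arccos(−tan -48.6° · tan 14.9°) = 72.43°, so 2H_s/15 = 9.6573 h.
Ratio A/B = 10.9307 / 9.6573 = 1.1319.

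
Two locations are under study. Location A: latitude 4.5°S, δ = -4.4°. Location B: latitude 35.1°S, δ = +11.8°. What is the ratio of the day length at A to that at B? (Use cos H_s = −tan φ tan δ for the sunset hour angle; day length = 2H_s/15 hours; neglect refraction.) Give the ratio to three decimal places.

1.108

A: H_s = arccos(−tan -4.5° · tan -4.4°) = 90.35°, so 2H_s/15 = 12.0467 h.
B: H_s = arccos(−tan -35.1° · tan 11.8°) = 81.56°, so 2H_s/15 = 10.8747 h.
Ratio A/B = 12.0467 / 10.8747 = 1.1078.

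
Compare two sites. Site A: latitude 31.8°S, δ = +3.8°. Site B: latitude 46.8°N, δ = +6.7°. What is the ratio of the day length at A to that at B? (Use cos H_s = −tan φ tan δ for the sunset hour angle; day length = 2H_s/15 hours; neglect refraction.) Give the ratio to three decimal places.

0.902

A: H_s = arccos(−tan -31.8° · tan 3.8°) = 87.64°, so 2H_s/15 = 11.6853 h.
B: H_s = arccos(−tan 46.8° · tan 6.7°) = 97.19°, so 2H_s/15 = 12.9587 h.
Ratio A/B = 11.6853 / 12.9587 = 0.9017.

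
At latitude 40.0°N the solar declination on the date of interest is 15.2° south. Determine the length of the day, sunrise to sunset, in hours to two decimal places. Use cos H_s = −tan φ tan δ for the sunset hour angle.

10.24 hours

The sunset hour angle satisfies cos H_s = −tan φ tan δ = 0.2280, giving H_s = 76.82°.
Day length = 2 H_s / 15° h⁻¹ = 153.64° / 15 = 10.243 h.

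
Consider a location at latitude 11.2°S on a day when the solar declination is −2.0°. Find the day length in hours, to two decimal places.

12.05 hours

cos H_s = −tan(-11.2°) · tan(-2.0°) = -0.0069, so H_s = arccos(-0.0069) = 90.40°.
Day length = 2 H_s / 15° h⁻¹ = 180.80° / 15 = 12.053 h.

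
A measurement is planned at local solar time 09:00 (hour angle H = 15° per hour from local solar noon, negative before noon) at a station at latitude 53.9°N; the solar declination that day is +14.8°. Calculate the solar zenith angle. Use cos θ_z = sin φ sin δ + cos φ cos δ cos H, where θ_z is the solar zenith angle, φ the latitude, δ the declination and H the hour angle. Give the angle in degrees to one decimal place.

Hour angle H = 15° × (9 − 12) = -45.00°.
cos θ_z = sin(53.9°) sin(14.8°) + cos(53.9°) cos(14.8°) cos(-45.00°) = 0.2064 + 0.4028 = 0.6092.
θ_z = arccos(0.6092) = 52.47°.

52.5°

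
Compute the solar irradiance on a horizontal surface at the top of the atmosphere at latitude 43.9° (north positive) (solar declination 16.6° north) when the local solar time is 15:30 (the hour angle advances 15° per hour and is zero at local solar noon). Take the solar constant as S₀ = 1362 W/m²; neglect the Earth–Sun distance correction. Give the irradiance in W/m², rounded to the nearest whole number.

842 W/m²

Hour angle H = 15° × (15.5 − 12) = 52.50°.
With φ = 43.9°, δ = 16.6°, H = 52.50°: sin φ sin δ = 0.1981, cos φ cos δ cos H = 0.4204, so cos θ_z = 0.6185.
Top-of-atmosphere irradiance = S₀ cos θ_z = 1362 × 0.6185 = 842.40 W/m².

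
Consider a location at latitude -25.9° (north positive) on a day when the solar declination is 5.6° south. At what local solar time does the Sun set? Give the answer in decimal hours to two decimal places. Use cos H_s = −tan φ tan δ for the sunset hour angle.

−tan φ tan δ = −(-0.4856)(-0.0981) = -0.0476; H_s = arccos(-0.0476) = 92.73°.
Sunset is at 12 + H_s/15 = 12 + 6.182 = 18.182 h local solar time.

18.18 h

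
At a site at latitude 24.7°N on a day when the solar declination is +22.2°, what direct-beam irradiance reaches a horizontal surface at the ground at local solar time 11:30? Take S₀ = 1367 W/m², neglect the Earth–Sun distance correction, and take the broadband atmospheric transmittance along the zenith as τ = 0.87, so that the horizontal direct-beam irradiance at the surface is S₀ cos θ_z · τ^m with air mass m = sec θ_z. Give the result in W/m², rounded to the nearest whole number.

Hour angle H = 15° × (11.5 − 12) = -7.50°.
With φ = 24.7°, δ = 22.2°, H = -7.50°: sin φ sin δ = 0.1579, cos φ cos δ cos H = 0.8340, so cos θ_z = 0.9919.
Air mass m = 1/cos θ_z = 1/0.9919 = 1.008; τ^m = 0.87^1.008 = 0.8690.
Surface direct beam = 1367 × 0.9919 × 0.8690 = 1178.30 W/m².

1178 W/m²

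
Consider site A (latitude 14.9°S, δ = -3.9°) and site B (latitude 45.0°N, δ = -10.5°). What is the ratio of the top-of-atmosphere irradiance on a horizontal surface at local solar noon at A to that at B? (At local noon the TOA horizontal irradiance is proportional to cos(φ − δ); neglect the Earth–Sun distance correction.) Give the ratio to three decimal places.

A: cos θ_z = cos(-14.9° − (-3.9°)) = 0.9816.
B: cos θ_z = cos(45.0° − (-10.5°)) = 0.5664.
Ratio A/B = 0.9816 / 0.5664 = 1.7331.

1.733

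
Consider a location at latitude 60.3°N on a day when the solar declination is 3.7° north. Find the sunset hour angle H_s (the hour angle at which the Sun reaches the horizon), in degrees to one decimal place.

The sunset hour angle satisfies cos H_s = −tan φ tan δ = -0.1134, giving H_s = 96.51°.

96.5°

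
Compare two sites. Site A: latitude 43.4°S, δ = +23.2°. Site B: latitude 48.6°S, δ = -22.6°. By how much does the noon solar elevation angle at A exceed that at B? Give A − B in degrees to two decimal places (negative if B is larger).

-40.60°

A: 90° − |-43.4 − (23.2)| = 23.40°.
B: 90° − |-48.6 − (-22.6)| = 64.00°.
A − B = 23.40 − 64.00 = -40.60°.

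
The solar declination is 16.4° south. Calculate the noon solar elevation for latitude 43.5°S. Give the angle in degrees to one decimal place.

At local solar noon the hour angle is zero, so the elevation is 90° − |φ − δ| = 90° − |-43.5° − (-16.4°)| = 90° − 27.1° = 62.9°.

62.9°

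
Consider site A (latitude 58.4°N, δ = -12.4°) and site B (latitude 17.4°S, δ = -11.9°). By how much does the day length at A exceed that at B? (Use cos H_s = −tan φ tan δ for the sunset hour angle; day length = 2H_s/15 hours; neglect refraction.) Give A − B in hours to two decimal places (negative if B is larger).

-3.30 h

A: H_s = arccos(−tan 58.4° · tan -12.4°) = 69.06°, so 2H_s/15 = 9.2080 h.
B: H_s = arccos(−tan -17.4° · tan -11.9°) = 93.79°, so 2H_s/15 = 12.5053 h.
A − B = 9.2080 − 12.5053 = -3.2973 h.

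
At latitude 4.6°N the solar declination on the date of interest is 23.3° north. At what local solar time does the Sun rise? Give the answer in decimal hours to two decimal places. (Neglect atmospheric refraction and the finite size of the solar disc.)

cos H_s = −tan(4.6°) · tan(23.3°) = -0.0347, so H_s = arccos(-0.0347) = 91.99°.
Sunrise is at 12 − H_s/15 = 12 − 6.133 = 5.867 h local solar time.

5.87 h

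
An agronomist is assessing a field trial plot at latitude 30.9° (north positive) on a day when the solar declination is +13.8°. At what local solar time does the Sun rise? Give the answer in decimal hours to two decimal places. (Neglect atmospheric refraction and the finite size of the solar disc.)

−tan φ tan δ = −(0.5985)(0.2456) = -0.1470; H_s = arccos(-0.1470) = 98.45°.
Sunrise is at 12 − H_s/15 = 12 − 6.563 = 5.437 h local solar time.

5.44 h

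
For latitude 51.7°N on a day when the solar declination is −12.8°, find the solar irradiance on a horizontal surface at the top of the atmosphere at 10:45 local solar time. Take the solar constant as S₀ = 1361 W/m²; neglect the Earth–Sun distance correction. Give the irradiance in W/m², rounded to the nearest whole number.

Hour angle H = 15° × (10.75 − 12) = -18.75°.
With φ = 51.7°, δ = -12.8°, H = -18.75°: sin φ sin δ = -0.1739, cos φ cos δ cos H = 0.5723, so cos θ_z = 0.3984.
Top-of-atmosphere irradiance = S₀ cos θ_z = 1361 × 0.3984 = 542.22 W/m².

542 W/m²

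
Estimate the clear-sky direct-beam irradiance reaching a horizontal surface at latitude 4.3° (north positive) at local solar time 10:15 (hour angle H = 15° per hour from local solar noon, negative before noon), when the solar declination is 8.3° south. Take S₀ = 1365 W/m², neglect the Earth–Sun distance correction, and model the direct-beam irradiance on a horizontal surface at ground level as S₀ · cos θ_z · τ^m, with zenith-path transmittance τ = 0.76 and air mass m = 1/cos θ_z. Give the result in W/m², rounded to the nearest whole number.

872 W/m²

Hour angle H = 15° × (10.25 − 12) = -26.25°.
cos θ_z = sin φ sin δ + cos φ cos δ cos H = (0.0750)(-0.1444) + (0.9972)(0.9895)(0.8969) = 0.8742.
Air mass m = 1/cos θ_z = 1/0.8742 = 1.144; τ^m = 0.76^1.144 = 0.7306.
Surface direct beam = 1365 × 0.8742 × 0.7306 = 871.81 W/m².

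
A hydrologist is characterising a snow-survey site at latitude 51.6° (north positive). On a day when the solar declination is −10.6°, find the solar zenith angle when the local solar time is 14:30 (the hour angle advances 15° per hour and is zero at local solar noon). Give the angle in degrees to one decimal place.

Hour angle H = 15° × (14.5 − 12) = 37.50°.
With φ = 51.6°, δ = -10.6°, H = 37.50°: sin φ sin δ = -0.1442, cos φ cos δ cos H = 0.4844, so cos θ_z = 0.3402.
θ_z = arccos(0.3402) = 70.11°.

70.1°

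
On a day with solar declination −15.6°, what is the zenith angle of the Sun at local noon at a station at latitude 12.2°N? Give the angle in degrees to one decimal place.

At local solar noon the hour angle is zero, so the zenith angle is |φ − δ| = |12.2° − (-15.6°)| = 27.8°.

27.8°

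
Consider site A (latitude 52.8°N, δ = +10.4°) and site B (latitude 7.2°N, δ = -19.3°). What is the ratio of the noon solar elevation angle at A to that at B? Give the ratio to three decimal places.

0.750

A: 90° − |52.8 − (10.4)| = 47.60°.
B: 90° − |7.2 − (-19.3)| = 63.50°.
Ratio A/B = 47.6000 / 63.5000 = 0.7496.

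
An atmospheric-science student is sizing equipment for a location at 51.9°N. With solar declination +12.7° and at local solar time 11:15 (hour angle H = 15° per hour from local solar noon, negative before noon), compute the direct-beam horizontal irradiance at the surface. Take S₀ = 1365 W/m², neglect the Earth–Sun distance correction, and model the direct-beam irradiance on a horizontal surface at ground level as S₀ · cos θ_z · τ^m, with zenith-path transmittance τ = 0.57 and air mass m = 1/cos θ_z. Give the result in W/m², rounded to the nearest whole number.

499 W/m²

Hour angle H = 15° × (11.25 − 12) = -11.25°.
With φ = 51.9°, δ = 12.7°, H = -11.25°: sin φ sin δ = 0.1730, cos φ cos δ cos H = 0.5904, so cos θ_z = 0.7634.
Air mass m = 1/cos θ_z = 1/0.7634 = 1.310; τ^m = 0.57^1.310 = 0.4788.
Surface direct beam = 1365 × 0.7634 × 0.4788 = 498.93 W/m².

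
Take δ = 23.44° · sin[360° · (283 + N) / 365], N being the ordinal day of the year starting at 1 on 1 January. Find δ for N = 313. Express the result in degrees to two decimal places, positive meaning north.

-17.37°

360 × (283 + 313) / 365 = 587.836°; sin(587.836°) = -0.7412.
δ = 23.44 × -0.7412 = -17.374° ≈ -17.37°.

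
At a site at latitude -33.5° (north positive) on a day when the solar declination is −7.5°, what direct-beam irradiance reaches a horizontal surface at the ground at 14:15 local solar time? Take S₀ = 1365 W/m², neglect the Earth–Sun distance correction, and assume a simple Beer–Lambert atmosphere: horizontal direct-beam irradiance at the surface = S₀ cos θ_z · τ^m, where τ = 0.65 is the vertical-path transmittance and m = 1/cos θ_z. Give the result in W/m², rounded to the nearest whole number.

588 W/m²

Hour angle H = 15° × (14.25 − 12) = 33.75°.
cos θ_z = sin(-33.5°) sin(-7.5°) + cos(-33.5°) cos(-7.5°) cos(33.75°) = 0.0720 + 0.6874 = 0.7594.
Air mass m = 1/cos θ_z = 1/0.7594 = 1.317; τ^m = 0.65^1.317 = 0.5670.
Surface direct beam = 1365 × 0.7594 × 0.5670 = 587.74 W/m².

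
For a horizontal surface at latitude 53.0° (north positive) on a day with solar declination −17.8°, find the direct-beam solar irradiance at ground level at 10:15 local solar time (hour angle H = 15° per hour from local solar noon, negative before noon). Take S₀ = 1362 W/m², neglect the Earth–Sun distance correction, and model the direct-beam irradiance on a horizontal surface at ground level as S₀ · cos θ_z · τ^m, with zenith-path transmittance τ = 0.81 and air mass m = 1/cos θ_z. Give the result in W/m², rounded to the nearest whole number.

168 W/m²

Hour angle H = 15° × (10.25 − 12) = -26.25°.
With φ = 53.0°, δ = -17.8°, H = -26.25°: sin φ sin δ = -0.2441, cos φ cos δ cos H = 0.5139, so cos θ_z = 0.2698.
Air mass m = 1/cos θ_z = 1/0.2698 = 3.706; τ^m = 0.81^3.706 = 0.4580.
Surface direct beam = 1362 × 0.2698 × 0.4580 = 168.30 W/m².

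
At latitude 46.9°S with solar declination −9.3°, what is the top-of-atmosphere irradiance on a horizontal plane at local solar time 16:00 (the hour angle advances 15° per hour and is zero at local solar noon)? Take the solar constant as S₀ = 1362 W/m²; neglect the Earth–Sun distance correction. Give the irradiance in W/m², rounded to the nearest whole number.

Hour angle H = 15° × (16 − 12) = 60.00°.
cos θ_z = sin φ sin δ + cos φ cos δ cos H = (-0.7302)(-0.1616) + (0.6833)(0.9869)(0.5000) = 0.4552.
Top-of-atmosphere irradiance = S₀ cos θ_z = 1362 × 0.4552 = 619.98 W/m².

620 W/m²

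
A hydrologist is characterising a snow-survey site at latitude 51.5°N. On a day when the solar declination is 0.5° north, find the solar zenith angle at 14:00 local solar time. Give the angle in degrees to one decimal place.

56.9°

Hour angle H = 15° × (14 − 12) = 30.00°.
cos θ_z = sin(51.5°) sin(0.5°) + cos(51.5°) cos(0.5°) cos(30.00°) = 0.0068 + 0.5391 = 0.5459.
θ_z = arccos(0.5459) = 56.91°.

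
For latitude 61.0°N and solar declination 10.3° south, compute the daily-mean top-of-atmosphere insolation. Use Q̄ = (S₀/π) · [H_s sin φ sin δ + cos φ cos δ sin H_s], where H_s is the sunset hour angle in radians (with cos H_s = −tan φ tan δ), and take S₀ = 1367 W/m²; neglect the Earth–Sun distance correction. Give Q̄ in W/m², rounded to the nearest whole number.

112 W/m²

−tan φ tan δ = −(1.8040)(-0.1817) = 0.3278; H_s = arccos(0.3278) = 70.86°. In radians, H_s = 1.2367.
H_s sin φ sin δ = 1.2367 × 0.8746 × -0.1788 = -0.1934.
cos φ cos δ sin H_s = 0.4848 × 0.9839 × 0.9447 = 0.4506.
Q̄ = (1367/π) × (-0.1934 + 0.4506) = 435.13 × 0.2572 = 111.92 W/m².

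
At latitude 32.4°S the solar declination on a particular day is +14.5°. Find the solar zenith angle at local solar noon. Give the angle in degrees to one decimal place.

At local solar noon the hour angle is zero, so the zenith angle is |φ − δ| = |-32.4° − (14.5°)| = 46.9°.

46.9°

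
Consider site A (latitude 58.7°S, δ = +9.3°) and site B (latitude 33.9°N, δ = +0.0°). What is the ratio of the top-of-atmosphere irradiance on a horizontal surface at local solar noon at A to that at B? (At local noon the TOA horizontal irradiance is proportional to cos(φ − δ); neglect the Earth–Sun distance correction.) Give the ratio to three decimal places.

0.451

A: cos θ_z = cos(-58.7° − (9.3°)) = 0.3746.
B: cos θ_z = cos(33.9° − (0.0°)) = 0.8300.
Ratio A/B = 0.3746 / 0.8300 = 0.4513.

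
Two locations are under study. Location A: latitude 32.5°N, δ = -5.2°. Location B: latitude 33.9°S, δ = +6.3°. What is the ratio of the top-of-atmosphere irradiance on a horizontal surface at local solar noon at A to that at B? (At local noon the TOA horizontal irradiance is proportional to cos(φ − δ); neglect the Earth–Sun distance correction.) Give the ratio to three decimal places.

A: cos θ_z = cos(32.5° − (-5.2°)) = 0.7912.
B: cos θ_z = cos(-33.9° − (6.3°)) = 0.7638.
Ratio A/B = 0.7912 / 0.7638 = 1.0359.

1.036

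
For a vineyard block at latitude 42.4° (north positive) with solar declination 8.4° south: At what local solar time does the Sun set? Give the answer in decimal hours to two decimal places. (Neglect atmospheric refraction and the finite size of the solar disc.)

17.48 h

cos H_s = −tan(42.4°) · tan(-8.4°) = 0.1348, so H_s = arccos(0.1348) = 82.25°.
Sunset is at 12 + H_s/15 = 12 + 5.483 = 17.483 h local solar time.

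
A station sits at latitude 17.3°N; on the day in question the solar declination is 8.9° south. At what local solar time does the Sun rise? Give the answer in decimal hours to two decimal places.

6.19 h

−tan φ tan δ = −(0.3115)(-0.1566) = 0.0488; H_s = arccos(0.0488) = 87.20°.
Sunrise is at 12 − H_s/15 = 12 − 5.813 = 6.187 h local solar time.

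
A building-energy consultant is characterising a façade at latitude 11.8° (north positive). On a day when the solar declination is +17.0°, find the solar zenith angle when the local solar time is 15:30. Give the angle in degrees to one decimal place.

51.0°

Hour angle H = 15° × (15.5 − 12) = 52.50°.
With φ = 11.8°, δ = 17.0°, H = 52.50°: sin φ sin δ = 0.0598, cos φ cos δ cos H = 0.5699, so cos θ_z = 0.6297.
θ_z = arccos(0.6297) = 50.97°.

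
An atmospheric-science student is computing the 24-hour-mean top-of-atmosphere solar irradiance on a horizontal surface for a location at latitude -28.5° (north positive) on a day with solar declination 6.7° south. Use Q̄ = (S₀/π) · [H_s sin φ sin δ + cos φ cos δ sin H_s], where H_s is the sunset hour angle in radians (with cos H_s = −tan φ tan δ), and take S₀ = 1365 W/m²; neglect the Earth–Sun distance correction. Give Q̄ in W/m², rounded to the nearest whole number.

418 W/m²

cos H_s = −tan(-28.5°) · tan(-6.7°) = -0.0638, so H_s = arccos(-0.0638) = 93.66°. In radians, H_s = 1.6347.
H_s sin φ sin δ = 1.6347 × -0.4772 × -0.1167 = 0.0910.
cos φ cos δ sin H_s = 0.8788 × 0.9932 × 0.9980 = 0.8711.
Q̄ = (1365/π) × (0.0910 + 0.8711) = 434.49 × 0.9621 = 418.02 W/m².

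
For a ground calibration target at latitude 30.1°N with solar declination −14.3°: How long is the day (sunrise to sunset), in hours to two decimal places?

cos H_s = −tan(30.1°) · tan(-14.3°) = 0.1478, so H_s = arccos(0.1478) = 81.50°.
Day length = 2 H_s / 15° h⁻¹ = 163.00° / 15 = 10.867 h.

10.87 hours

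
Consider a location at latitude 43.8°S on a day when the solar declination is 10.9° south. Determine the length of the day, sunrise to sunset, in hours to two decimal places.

13.42 hours

cos H_s = −tan(-43.8°) · tan(-10.9°) = -0.1847, so H_s = arccos(-0.1847) = 100.64°.
Day length = 2 H_s / 15° h⁻¹ = 201.28° / 15 = 13.419 h.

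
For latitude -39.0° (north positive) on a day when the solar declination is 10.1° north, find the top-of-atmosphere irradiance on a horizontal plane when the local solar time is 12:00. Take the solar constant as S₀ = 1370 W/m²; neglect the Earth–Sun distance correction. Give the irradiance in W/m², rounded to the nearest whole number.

Hour angle H = 15° × (12 − 12) = 0.00°.
cos θ_z = sin(-39.0°) sin(10.1°) + cos(-39.0°) cos(10.1°) cos(0.00°) = -0.1104 + 0.7651 = 0.6547.
Top-of-atmosphere irradiance = S₀ cos θ_z = 1370 × 0.6547 = 896.94 W/m².

897 W/m²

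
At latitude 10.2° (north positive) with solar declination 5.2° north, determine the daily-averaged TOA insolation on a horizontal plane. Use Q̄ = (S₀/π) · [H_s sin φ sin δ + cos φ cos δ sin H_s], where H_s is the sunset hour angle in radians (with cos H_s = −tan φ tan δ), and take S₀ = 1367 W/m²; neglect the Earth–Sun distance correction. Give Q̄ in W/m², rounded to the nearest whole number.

438 W/m²

The sunset hour angle satisfies cos H_s = −tan φ tan δ = -0.0164, giving H_s = 90.94°. In radians, H_s = 1.5872.
H_s sin φ sin δ = 1.5872 × 0.1771 × 0.0906 = 0.0255.
cos φ cos δ sin H_s = 0.9842 × 0.9959 × 0.9999 = 0.9801.
Q̄ = (1367/π) × (0.0255 + 0.9801) = 435.13 × 1.0056 = 437.57 W/m².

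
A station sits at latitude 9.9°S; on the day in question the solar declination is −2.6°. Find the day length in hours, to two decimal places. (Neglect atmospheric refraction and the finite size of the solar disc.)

cos H_s = −tan(-9.9°) · tan(-2.6°) = -0.0079, so H_s = arccos(-0.0079) = 90.45°.
Day length = 2 H_s / 15° h⁻¹ = 180.90° / 15 = 12.060 h.

12.06 hours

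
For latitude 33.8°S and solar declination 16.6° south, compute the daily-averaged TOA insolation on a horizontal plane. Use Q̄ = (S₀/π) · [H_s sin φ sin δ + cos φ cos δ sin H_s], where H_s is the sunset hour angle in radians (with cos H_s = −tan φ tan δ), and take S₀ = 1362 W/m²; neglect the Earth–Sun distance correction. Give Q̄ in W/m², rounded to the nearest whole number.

460 W/m²

cos H_s = −tan(-33.8°) · tan(-16.6°) = -0.1996, so H_s = arccos(-0.1996) = 101.51°. In radians, H_s = 1.7717.
H_s sin φ sin δ = 1.7717 × -0.5563 × -0.2857 = 0.2816.
cos φ cos δ sin H_s = 0.8310 × 0.9583 × 0.9799 = 0.7803.
Q̄ = (1362/π) × (0.2816 + 0.7803) = 433.54 × 1.0619 = 460.38 W/m².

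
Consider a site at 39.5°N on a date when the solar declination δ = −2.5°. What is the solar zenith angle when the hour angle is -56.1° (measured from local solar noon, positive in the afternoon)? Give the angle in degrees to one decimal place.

cos θ_z = sin(39.5°) sin(-2.5°) + cos(39.5°) cos(-2.5°) cos(-56.10°) = -0.0277 + 0.4300 = 0.4023.
θ_z = arccos(0.4023) = 66.28°.

66.3°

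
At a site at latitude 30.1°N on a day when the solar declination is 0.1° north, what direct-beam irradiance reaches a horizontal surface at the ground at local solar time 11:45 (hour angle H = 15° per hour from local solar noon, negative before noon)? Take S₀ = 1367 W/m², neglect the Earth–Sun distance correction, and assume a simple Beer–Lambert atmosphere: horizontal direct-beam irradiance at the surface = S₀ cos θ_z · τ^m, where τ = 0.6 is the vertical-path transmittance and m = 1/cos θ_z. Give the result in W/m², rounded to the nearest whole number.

654 W/m²

Hour angle H = 15° × (11.75 − 12) = -3.75°.
cos θ_z = sin φ sin δ + cos φ cos δ cos H = (0.5015)(0.0017) + (0.8652)(1.0000)(0.9979) = 0.8642.
Air mass m = 1/cos θ_z = 1/0.8642 = 1.157; τ^m = 0.6^1.157 = 0.5538.
Surface direct beam = 1367 × 0.8642 × 0.5538 = 654.24 W/m².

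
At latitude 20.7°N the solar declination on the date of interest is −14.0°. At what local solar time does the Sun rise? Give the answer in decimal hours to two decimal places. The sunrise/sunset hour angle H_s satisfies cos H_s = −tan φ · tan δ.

cos H_s = −tan(20.7°) · tan(-14.0°) = 0.0942, so H_s = arccos(0.0942) = 84.59°.
Sunrise is at 12 − H_s/15 = 12 − 5.639 = 6.361 h local solar time.

6.36 h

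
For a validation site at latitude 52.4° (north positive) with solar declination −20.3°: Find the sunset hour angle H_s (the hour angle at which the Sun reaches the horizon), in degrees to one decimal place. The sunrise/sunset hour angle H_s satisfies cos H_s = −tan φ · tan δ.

61.3°

The sunset hour angle satisfies cos H_s = −tan φ tan δ = 0.4803, giving H_s = 61.30°.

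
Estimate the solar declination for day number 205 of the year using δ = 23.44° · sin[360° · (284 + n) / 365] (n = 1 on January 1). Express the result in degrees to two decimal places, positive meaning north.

+19.81°

360 × (284 + 205) / 365 = 482.301°; sin(482.301°) = 0.8453.
δ = 23.44 × 0.8453 = 19.814° ≈ +19.81°.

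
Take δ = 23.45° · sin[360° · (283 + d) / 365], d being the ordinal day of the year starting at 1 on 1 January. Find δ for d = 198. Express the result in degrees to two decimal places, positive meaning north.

+21.35°

360 × (283 + 198) / 365 = 474.411°; sin(474.411°) = 0.9106.
δ = 23.45 × 0.9106 = 21.354° ≈ +21.35°.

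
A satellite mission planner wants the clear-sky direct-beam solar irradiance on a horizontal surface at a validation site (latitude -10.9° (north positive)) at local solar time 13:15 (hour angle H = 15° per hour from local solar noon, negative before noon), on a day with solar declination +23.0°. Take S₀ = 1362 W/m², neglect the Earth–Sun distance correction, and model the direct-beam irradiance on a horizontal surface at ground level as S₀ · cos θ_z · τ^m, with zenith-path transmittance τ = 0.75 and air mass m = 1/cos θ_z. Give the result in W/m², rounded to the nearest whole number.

Hour angle H = 15° × (13.25 − 12) = 18.75°.
With φ = -10.9°, δ = 23.0°, H = 18.75°: sin φ sin δ = -0.0739, cos φ cos δ cos H = 0.8559, so cos θ_z = 0.7820.
Air mass m = 1/cos θ_z = 1/0.7820 = 1.279; τ^m = 0.75^1.279 = 0.6922.
Surface direct beam = 1362 × 0.7820 × 0.6922 = 737.25 W/m².

737 W/m²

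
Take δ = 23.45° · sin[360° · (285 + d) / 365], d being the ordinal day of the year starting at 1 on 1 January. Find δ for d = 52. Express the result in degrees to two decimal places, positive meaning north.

-10.87°

360 × (285 + 52) / 365 = 332.384°; sin(332.384°) = -0.4635.
δ = 23.45 × -0.4635 = -10.869° ≈ -10.87°.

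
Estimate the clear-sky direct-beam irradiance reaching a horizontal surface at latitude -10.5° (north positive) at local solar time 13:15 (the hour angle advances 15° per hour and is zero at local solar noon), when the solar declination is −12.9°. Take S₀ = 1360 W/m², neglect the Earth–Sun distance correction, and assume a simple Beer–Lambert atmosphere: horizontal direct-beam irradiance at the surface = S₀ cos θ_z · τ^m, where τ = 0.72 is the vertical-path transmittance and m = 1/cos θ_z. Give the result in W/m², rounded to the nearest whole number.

Hour angle H = 15° × (13.25 − 12) = 18.75°.
cos θ_z = sin φ sin δ + cos φ cos δ cos H = (-0.1822)(-0.2233) + (0.9833)(0.9748)(0.9469) = 0.9483.
Air mass m = 1/cos θ_z = 1/0.9483 = 1.055; τ^m = 0.72^1.055 = 0.7071.
Surface direct beam = 1360 × 0.9483 × 0.7071 = 911.94 W/m².

912 W/m²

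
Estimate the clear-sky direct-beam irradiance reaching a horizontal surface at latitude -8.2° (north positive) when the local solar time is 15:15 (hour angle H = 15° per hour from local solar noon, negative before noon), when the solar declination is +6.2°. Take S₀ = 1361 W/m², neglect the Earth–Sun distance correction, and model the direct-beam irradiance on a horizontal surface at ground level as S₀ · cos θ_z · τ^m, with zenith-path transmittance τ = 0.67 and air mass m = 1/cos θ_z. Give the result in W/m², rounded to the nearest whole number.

Hour angle H = 15° × (15.25 − 12) = 48.75°.
cos θ_z = sin φ sin δ + cos φ cos δ cos H = (-0.1426)(0.1080) + (0.9898)(0.9942)(0.6593) = 0.6334.
Air mass m = 1/cos θ_z = 1/0.6334 = 1.579; τ^m = 0.67^1.579 = 0.5313.
Surface direct beam = 1361 × 0.6334 × 0.5313 = 458.01 W/m².

458 W/m²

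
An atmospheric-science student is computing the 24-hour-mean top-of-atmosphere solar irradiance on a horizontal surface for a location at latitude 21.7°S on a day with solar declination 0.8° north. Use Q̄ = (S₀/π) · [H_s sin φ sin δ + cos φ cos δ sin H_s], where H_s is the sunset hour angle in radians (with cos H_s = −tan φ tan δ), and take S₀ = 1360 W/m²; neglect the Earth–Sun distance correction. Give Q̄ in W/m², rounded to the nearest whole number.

399 W/m²

−tan φ tan δ = −(-0.3979)(0.0140) = 0.0056; H_s = arccos(0.0056) = 89.68°. In radians, H_s = 1.5652.
H_s sin φ sin δ = 1.5652 × -0.3697 × 0.0140 = -0.0081.
cos φ cos δ sin H_s = 0.9291 × 0.9999 × 1.0000 = 0.9290.
Q̄ = (1360/π) × (-0.0081 + 0.9290) = 432.90 × 0.9209 = 398.66 W/m².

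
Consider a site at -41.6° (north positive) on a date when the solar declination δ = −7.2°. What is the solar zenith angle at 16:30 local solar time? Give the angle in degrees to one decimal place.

68.5°

Hour angle H = 15° × (16.5 − 12) = 67.50°.
With φ = -41.6°, δ = -7.2°, H = 67.50°: sin φ sin δ = 0.0832, cos φ cos δ cos H = 0.2839, so cos θ_z = 0.3671.
θ_z = arccos(0.3671) = 68.46°.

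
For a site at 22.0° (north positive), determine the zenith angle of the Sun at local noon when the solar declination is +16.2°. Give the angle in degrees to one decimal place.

At local solar noon the hour angle is zero, so the zenith angle is |φ − δ| = |22.0° − (16.2°)| = 5.8°.

5.8°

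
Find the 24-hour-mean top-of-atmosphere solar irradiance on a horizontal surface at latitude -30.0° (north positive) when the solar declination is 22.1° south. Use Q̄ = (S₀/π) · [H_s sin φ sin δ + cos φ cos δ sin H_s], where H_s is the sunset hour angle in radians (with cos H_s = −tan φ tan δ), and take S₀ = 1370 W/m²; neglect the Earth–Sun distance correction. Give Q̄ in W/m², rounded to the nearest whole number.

488 W/m²

−tan φ tan δ = −(-0.5774)(-0.4061) = -0.2345; H_s = arccos(-0.2345) = 103.56°. In radians, H_s = 1.8075.
H_s sin φ sin δ = 1.8075 × -0.5000 × -0.3762 = 0.3400.
cos φ cos δ sin H_s = 0.8660 × 0.9265 × 0.9721 = 0.7800.
Q̄ = (1370/π) × (0.3400 + 0.7800) = 436.08 × 1.1200 = 488.41 W/m².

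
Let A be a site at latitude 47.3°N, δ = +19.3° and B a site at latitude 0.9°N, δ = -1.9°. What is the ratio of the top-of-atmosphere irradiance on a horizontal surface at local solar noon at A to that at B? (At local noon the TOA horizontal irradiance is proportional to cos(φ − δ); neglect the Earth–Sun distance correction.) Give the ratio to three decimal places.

A: cos θ_z = cos(47.3° − (19.3°)) = 0.8829.
B: cos θ_z = cos(0.9° − (-1.9°)) = 0.9988.
Ratio A/B = 0.8829 / 0.9988 = 0.8840.

0.884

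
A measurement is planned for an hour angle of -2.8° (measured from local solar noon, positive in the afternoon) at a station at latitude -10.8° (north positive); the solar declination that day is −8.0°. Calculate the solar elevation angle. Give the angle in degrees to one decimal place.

cos θ_z = sin φ sin δ + cos φ cos δ cos H = (-0.1874)(-0.1392) + (0.9823)(0.9903)(0.9988) = 0.9977.
θ_z = arccos(0.9977) = 3.89°, so the elevation is 90° − 3.89° = 86.11°.

86.1°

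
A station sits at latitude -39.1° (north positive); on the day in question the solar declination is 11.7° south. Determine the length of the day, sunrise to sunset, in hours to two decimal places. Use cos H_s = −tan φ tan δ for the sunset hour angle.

13.29 hours

−tan φ tan δ = −(-0.8127)(-0.2071) = -0.1683; H_s = arccos(-0.1683) = 99.69°.
Day length = 2 H_s / 15° h⁻¹ = 199.38° / 15 = 13.292 h.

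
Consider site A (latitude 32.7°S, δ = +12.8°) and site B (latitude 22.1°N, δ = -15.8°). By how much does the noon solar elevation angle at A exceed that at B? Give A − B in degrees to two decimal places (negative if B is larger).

-7.60°

A: 90° − |-32.7 − (12.8)| = 44.50°.
B: 90° − |22.1 − (-15.8)| = 52.10°.
A − B = 44.50 − 52.10 = -7.60°.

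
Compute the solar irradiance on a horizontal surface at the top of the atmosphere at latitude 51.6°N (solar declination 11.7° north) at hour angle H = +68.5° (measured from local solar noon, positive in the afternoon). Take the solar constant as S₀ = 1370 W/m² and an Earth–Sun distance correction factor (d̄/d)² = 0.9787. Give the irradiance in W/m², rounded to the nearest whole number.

cos θ_z = sin φ sin δ + cos φ cos δ cos H = (0.7837)(0.2028) + (0.6211)(0.9792)(0.3665) = 0.3818.
Top-of-atmosphere irradiance = S₀ (d̄/d)² cos θ_z = 1370 × 0.9787 × 0.3818 = 511.92 W/m².

512 W/m²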